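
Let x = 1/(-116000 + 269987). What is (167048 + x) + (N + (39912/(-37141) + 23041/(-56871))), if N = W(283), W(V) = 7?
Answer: 18111853331192104225/108419465232819 ≈ 1.6705e+5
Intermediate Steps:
N = 7
x = 1/153987 ≈ 6.4941e-6
(167048 + x) + (N + (39912/(-37141) + 23041/(-56871))) = (167048 + 1/153987) + (7 + (39912/(-37141) + 23041/(-56871))) = 25723220377/153987 + (7 + (39912*(-1/37141) + 23041*(-1/56871))) = 25723220377/153987 + (7 + (-39912/37141 - 23041/56871)) = 25723220377/153987 + (7 - 3125601133/2112245811) = 25723220377/153987 + 11660119544/2112245811 = 18111853331192104225/108419465232819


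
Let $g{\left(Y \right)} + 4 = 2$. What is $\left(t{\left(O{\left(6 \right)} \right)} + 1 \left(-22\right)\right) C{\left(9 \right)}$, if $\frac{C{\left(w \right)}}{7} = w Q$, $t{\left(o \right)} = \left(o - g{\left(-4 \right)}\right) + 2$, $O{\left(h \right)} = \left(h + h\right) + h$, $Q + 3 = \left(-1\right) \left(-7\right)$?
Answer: $0$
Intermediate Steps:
$Q = 4$ ($Q = -3 - -7 = -3 + 7 = 4$)
$g{\left(Y \right)} = -2$ ($g{\left(Y \right)} = -4 + 2 = -2$)
$O{\left(h \right)} = 3 h$ ($O{\left(h \right)} = 2 h + h = 3 h$)
$t{\left(o \right)} = 4 + o$ ($t{\left(o \right)} = \left(o - -2\right) + 2 = \left(o + 2\right) + 2 = \left(2 + o\right) + 2 = 4 + o$)
$C{\left(w \right)} = 28 w$ ($C{\left(w \right)} = 7 w 4 = 7 \cdot 4 w = 28 w$)
$\left(t{\left(O{\left(6 \right)} \right)} + 1 \left(-22\right)\right) C{\left(9 \right)} = \left(\left(4 + 3 \cdot 6\right) + 1 \left(-22\right)\right) 28 \cdot 9 = \left(\left(4 + 18\right) - 22\right) 252 = \left(22 - 22\right) 252 = 0 \cdot 252 = 0$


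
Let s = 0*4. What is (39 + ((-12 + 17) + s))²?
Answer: 1936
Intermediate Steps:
s = 0
(39 + ((-12 + 17) + s))² = (39 + ((-12 + 17) + 0))² = (39 + (5 + 0))² = (39 + 5)² = 44² = 1936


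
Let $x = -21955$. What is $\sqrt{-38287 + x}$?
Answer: $i \sqrt{60242} \approx 245.44 i$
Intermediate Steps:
$\sqrt{-38287 + x} = \sqrt{-38287 - 21955} = \sqrt{-60242} = i \sqrt{60242}$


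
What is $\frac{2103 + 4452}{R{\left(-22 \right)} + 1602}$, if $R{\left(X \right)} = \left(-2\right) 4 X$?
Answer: $\frac{6555}{1778} \approx 3.6867$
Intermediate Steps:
$R{\left(X \right)} = - 8 X$
$\frac{2103 + 4452}{R{\left(-22 \right)} + 1602} = \frac{2103 + 4452}{\left(-8\right) \left(-22\right) + 1602} = \frac{6555}{176 + 1602} = \frac{6555}{1778}$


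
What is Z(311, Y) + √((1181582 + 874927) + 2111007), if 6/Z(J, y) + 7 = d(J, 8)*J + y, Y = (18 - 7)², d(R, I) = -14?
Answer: -3/2120 + 2*√1041879 ≈ 2041.4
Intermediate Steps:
Y = 121 (Y = 11² = 121)
Z(J, y) = 6/(-7 + y - 14*J) (Z(J, y) = 6/(-7 + (-14*J + y)) = 6/(-7 + (y - 14*J)) = 6/(-7 + y - 14*J))
Z(311, Y) + √((1181582 + 874927) + 2111007) = 6/(-7 + 121 - 14*311) + √((1181582 + 874927) + 2111007) = 6/(-7 + 121 - 4354) + √(2056509 + 2111007) = 6/(-4240) + √4167516 = 6*(-1/4240) + 2*√1041879 = -3/2120 + 2*√1041879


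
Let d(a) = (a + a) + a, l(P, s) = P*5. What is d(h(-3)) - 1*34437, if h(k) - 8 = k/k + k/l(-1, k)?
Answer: -172041/5 ≈ -34408.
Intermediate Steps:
l(P, s) = 5*P
h(k) = 9 - k/5 (h(k) = 8 + (k/k + k/((5*(-1)))) = 8 + (1 + k/(-5)) = 8 + (1 + k*(-⅕)) = 8 + (1 - k/5) = 9 - k/5)
d(a) = 3*a (d(a) = 2*a + a = 3*a)
d(h(-3)) - 1*34437 = 3*(9 - ⅕*(-3)) - 1*34437 = 3*(9 + ⅗) - 34437 = 3*(48/5) - 34437 = 144/5 - 34437 = -172041/5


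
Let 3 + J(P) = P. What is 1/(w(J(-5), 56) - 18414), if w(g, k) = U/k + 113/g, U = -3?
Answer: -28/515989 ≈ -5.4265e-5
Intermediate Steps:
J(P) = -3 + P
w(g, k) = -3/k + 113/g
1/(w(J(-5), 56) - 18414) = 1/((-3/56 + 113/(-3 - 5)) - 18414) = 1/((-3*1/56 + 113/(-8)) - 18414) = 1/((-3/56 + 113*(-⅛)) - 18414) = 1/((-3/56 - 113/8) - 18414) = 1/(-397/28 - 18414) = 1/(-515989/28) = -28/515989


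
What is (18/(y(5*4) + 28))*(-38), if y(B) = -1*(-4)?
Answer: -171/8 ≈ -21.375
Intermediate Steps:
y(B) = 4
(18/(y(5*4) + 28))*(-38) = (18/(4 + 28))*(-38) = (18/32)*(-38) = (18*(1/32))*(-38) = (9/16)*(-38) = -171/8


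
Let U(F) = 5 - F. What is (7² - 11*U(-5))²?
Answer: 3721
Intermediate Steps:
(7² - 11*U(-5))² = (7² - 11*(5 - 1*(-5)))² = (49 - 11*(5 + 5))² = (49 - 11*10)² = (49 - 110)² = (-61)² = 3721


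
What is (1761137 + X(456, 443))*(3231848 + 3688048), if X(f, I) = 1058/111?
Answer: 450917181041480/37 ≈ 1.2187e+13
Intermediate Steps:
X(f, I) = 1058/111 (X(f, I) = 1058*(1/111) = 1058/111)
(1761137 + X(456, 443))*(3231848 + 3688048) = (1761137 + 1058/111)*(3231848 + 3688048) = (195487265/111)*6919896 = 450917181041480/37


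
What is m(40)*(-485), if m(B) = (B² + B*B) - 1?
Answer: -1551515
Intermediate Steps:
m(B) = -1 + 2*B² (m(B) = (B² + B²) - 1 = 2*B² - 1 = -1 + 2*B²)
m(40)*(-485) = (-1 + 2*40²)*(-485) = (-1 + 2*1600)*(-485) = (-1 + 3200)*(-485) = 3199*(-485) = -1551515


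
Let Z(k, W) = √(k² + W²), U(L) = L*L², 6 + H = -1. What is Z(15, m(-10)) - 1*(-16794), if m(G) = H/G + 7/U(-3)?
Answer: 16794 + √16416661/270 ≈ 16809.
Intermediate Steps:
H = -7 (H = -6 - 1 = -7)
U(L) = L³
m(G) = -7/27 - 7/G (m(G) = -7/G + 7/((-3)³) = -7/G + 7/(-27) = -7/G + 7*(-1/27) = -7/G - 7/27 = -7/27 - 7/G)
Z(k, W) = √(W² + k²)
Z(15, m(-10)) - 1*(-16794) = √((-7/27 - 7/(-10))² + 15²) - 1*(-16794) = √((-7/27 - 7*(-⅒))² + 225) + 16794 = √((-7/27 + 7/10)² + 225) + 16794 = √((119/270)² + 225) + 16794 = √(14161/72900 + 225) + 16794 = √(16416661/72900) + 16794 = √16416661/270 + 16794 = 16794 + √16416661/270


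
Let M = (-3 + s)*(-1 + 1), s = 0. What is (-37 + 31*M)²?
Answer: 1369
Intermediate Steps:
M = 0 (M = (-3 + 0)*(-1 + 1) = -3*0 = 0)
(-37 + 31*M)² = (-37 + 31*0)² = (-37 + 0)² = (-37)² = 1369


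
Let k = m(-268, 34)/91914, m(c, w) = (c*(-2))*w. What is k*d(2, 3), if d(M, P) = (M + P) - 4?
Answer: 9112/45957 ≈ 0.19827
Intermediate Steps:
m(c, w) = -2*c*w (m(c, w) = (-2*c)*w = -2*c*w)
d(M, P) = -4 + M + P
k = 9112/45957 (k = -2*(-268)*34/91914 = 18224*(1/91914) = 9112/45957 ≈ 0.19827)
k*d(2, 3) = 9112*(-4 + 2 + 3)/45957 = (9112/45957)*1 = 9112/45957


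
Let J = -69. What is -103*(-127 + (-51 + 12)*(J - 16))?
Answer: -328364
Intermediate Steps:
-103*(-127 + (-51 + 12)*(J - 16)) = -103*(-127 + (-51 + 12)*(-69 - 16)) = -103*(-127 - 39*(-85)) = -103*(-127 + 3315) = -103*3188 = -328364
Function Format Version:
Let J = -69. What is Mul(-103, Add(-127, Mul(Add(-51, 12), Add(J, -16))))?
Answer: -328364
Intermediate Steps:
Mul(-103, Add(-127, Mul(Add(-51, 12), Add(J, -16)))) = Mul(-103, Add(-127, Mul(Add(-51, 12), Add(-69, -16)))) = Mul(-103, Add(-127, Mul(-39, -85))) = Mul(-103, Add(-127, 3315)) = Mul(-103, 3188) = -328364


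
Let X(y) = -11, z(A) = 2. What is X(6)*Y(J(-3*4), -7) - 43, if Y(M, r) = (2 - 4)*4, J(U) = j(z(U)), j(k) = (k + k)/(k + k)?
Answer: 45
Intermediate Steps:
j(k) = 1 (j(k) = (2*k)/((2*k)) = (2*k)*(1/(2*k)) = 1)
J(U) = 1
Y(M, r) = -8 (Y(M, r) = -2*4 = -8)
X(6)*Y(J(-3*4), -7) - 43 = -11*(-8) - 43 = 88 - 43 = 45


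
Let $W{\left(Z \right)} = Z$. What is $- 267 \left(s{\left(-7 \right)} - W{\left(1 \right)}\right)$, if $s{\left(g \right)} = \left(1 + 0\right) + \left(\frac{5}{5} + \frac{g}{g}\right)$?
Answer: $-534$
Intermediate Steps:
$s{\left(g \right)} = 3$ ($s{\left(g \right)} = 1 + \left(5 \cdot \frac{1}{5} + 1\right) = 1 + \left(1 + 1\right) = 1 + 2 = 3$)
$- 267 \left(s{\left(-7 \right)} - W{\left(1 \right)}\right) = - 267 \left(3 - 1\right) = \left(-267\right) 2 = -534$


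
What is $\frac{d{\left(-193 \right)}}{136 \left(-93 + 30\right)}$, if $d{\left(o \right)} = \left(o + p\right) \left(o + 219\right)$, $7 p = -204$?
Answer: $\frac{20215}{29988} \approx 0.6741$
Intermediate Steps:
$p = - \frac{204}{7}$ ($p = \frac{1}{7} \left(-204\right) = - \frac{204}{7} \approx -29.143$)
$d{\left(o \right)} = \left(219 + o\right) \left(- \frac{204}{7} + o\right)$ ($d{\left(o \right)} = \left(o - \frac{204}{7}\right) \left(o + 219\right) = \left(- \frac{204}{7} + o\right) \left(219 + o\right) = \left(219 + o\right) \left(- \frac{204}{7} + o\right)$)
$\frac{d{\left(-193 \right)}}{136 \left(-93 + 30\right)} = \frac{- \frac{44676}{7} + \left(-193\right)^{2} + \frac{1329}{7} \left(-193\right)}{136 \left(-93 + 30\right)} = \frac{- \frac{44676}{7} + 37249 - \frac{256497}{7}}{136 \left(-63\right)} = - \frac{40430}{7 \left(-8568\right)} = \left(- \frac{40430}{7}\right) \left(- \frac{1}{8568}\right) = \frac{20215}{29988}$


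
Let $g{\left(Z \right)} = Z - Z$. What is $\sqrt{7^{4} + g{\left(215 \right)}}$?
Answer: $49$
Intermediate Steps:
$g{\left(Z \right)} = 0$
$\sqrt{7^{4} + g{\left(215 \right)}} = \sqrt{7^{4} + 0} = \sqrt{2401 + 0} = \sqrt{2401} = 49$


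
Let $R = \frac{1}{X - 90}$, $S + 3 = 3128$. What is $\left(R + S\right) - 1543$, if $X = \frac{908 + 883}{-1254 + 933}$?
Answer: $\frac{16179007}{10227} \approx 1582.0$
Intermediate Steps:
$S = 3125$ ($S = -3 + 3128 = 3125$)
$X = - \frac{597}{107}$ ($X = \frac{1791}{-321} = 1791 \left(- \frac{1}{321}\right) = - \frac{597}{107} \approx -5.5794$)
$R = - \frac{107}{10227}$ ($R = \frac{1}{- \frac{597}{107} - 90} = \frac{1}{- \frac{10227}{107}} = - \frac{107}{10227} \approx -0.010463$)
$\left(R + S\right) - 1543 = \left(- \frac{107}{10227} + 3125\right) - 1543 = \frac{31959268}{10227} - 1543 = \frac{16179007}{10227}$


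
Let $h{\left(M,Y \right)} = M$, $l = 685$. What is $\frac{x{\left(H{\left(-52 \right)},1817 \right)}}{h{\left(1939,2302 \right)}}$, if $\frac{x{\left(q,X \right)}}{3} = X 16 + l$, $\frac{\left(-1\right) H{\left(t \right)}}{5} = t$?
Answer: $\frac{12753}{277} \approx 46.04$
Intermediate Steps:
$H{\left(t \right)} = - 5 t$
$x{\left(q,X \right)} = 2055 + 48 X$ ($x{\left(q,X \right)} = 3 \left(X 16 + 685\right) = 3 \left(16 X + 685\right) = 3 \left(685 + 16 X\right) = 2055 + 48 X$)
$\frac{x{\left(H{\left(-52 \right)},1817 \right)}}{h{\left(1939,2302 \right)}} = \frac{2055 + 48 \cdot 1817}{1939} = \left(2055 + 87216\right) \frac{1}{1939} = 89271 \cdot \frac{1}{1939} = \frac{12753}{277}$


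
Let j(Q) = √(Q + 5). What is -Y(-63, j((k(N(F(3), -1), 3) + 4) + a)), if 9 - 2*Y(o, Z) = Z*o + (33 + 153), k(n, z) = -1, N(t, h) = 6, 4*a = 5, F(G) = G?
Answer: 177/2 - 63*√37/4 ≈ -7.3035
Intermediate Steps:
a = 5/4 (a = (¼)*5 = 5/4 ≈ 1.2500)
j(Q) = √(5 + Q)
Y(o, Z) = -177/2 - Z*o/2 (Y(o, Z) = 9/2 - (Z*o + (33 + 153))/2 = 9/2 - (Z*o + 186)/2 = 9/2 - (186 + Z*o)/2 = 9/2 + (-93 - Z*o/2) = -177/2 - Z*o/2)
-Y(-63, j((k(N(F(3), -1), 3) + 4) + a)) = -(-177/2 - ½*√(5 + ((-1 + 4) + 5/4))*(-63)) = -(-177/2 - ½*√(5 + (3 + 5/4))*(-63)) = -(-177/2 - ½*√(5 + 17/4)*(-63)) = -(-177/2 - ½*√(37/4)*(-63)) = -(-177/2 - ½*√37/2*(-63)) = -(-177/2 + 63*√37/4) = 177/2 - 63*√37/4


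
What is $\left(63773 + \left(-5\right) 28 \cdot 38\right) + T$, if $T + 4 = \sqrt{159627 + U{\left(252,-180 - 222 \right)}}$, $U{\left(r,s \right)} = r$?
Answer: $58449 + \sqrt{159879} \approx 58849.0$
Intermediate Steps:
$T = -4 + \sqrt{159879}$ ($T = -4 + \sqrt{159627 + 252} = -4 + \sqrt{159879} \approx 395.85$)
$\left(63773 + \left(-5\right) 28 \cdot 38\right) + T = \left(63773 + \left(-5\right) 28 \cdot 38\right) - \left(4 - \sqrt{159879}\right) = \left(63773 - 5320\right) - \left(4 - \sqrt{159879}\right) = 58453 - \left(4 - \sqrt{159879}\right) = 58449 + \sqrt{159879}$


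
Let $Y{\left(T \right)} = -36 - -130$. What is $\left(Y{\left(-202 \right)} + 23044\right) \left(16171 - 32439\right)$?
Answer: $-376408984$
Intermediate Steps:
$Y{\left(T \right)} = 94$ ($Y{\left(T \right)} = -36 + 130 = 94$)
$\left(Y{\left(-202 \right)} + 23044\right) \left(16171 - 32439\right) = \left(94 + 23044\right) \left(16171 - 32439\right) = 23138 \left(-16268\right) = -376408984$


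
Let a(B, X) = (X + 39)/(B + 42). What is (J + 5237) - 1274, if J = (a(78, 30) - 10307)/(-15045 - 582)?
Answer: 825868099/208360 ≈ 3963.7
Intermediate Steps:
a(B, X) = (39 + X)/(42 + B)
J = 137419/208360 (J = ((39 + 30)/(42 + 78) - 10307)/(-15045 - 582) = (69/120 - 10307)/(-15627) = ((1/120)*69 - 10307)*(-1/15627) = (23/40 - 10307)*(-1/15627) = -412257/40*(-1/15627) = 137419/208360 ≈ 0.65953)
(J + 5237) - 1274 = (137419/208360 + 5237) - 1274 = 1091318739/208360 - 1274 = 825868099/208360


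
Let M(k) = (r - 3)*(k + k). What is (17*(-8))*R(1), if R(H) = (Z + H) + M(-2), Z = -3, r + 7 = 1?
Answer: -4624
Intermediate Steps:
r = -6 (r = -7 + 1 = -6)
M(k) = -18*k (M(k) = (-6 - 3)*(k + k) = -18*k)
R(H) = 33 + H (R(H) = (-3 + H) - 18*(-2) = (-3 + H) + 36 = 33 + H)
(17*(-8))*R(1) = (17*(-8))*(33 + 1) = -136*34 = -4624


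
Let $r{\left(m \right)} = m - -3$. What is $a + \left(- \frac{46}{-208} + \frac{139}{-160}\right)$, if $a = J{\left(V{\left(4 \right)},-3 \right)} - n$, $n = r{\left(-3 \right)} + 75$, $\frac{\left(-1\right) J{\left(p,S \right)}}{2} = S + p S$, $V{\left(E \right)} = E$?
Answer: $- \frac{94947}{2080} \approx -45.648$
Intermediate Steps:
$r{\left(m \right)} = 3 + m$ ($r{\left(m \right)} = m + 3 = 3 + m$)
$J{\left(p,S \right)} = - 2 S - 2 S p$ ($J{\left(p,S \right)} = - 2 \left(S + p S\right) = - 2 \left(S + S p\right) = - 2 S - 2 S p$)
$n = 75$ ($n = \left(3 - 3\right) + 75 = 0 + 75 = 75$)
$a = -45$ ($a = \left(-2\right) \left(-3\right) \left(1 + 4\right) - 75 = \left(-2\right) \left(-3\right) 5 - 75 = 30 - 75 = -45$)
$a + \left(- \frac{46}{-208} + \frac{139}{-160}\right) = -45 + \left(- \frac{46}{-208} + \frac{139}{-160}\right) = -45 + \left(\left(-46\right) \left(- \frac{1}{208}\right) + 139 \left(- \frac{1}{160}\right)\right) = -45 + \left(\frac{23}{104} - \frac{139}{160}\right) = -45 - \frac{1347}{2080} = - \frac{94947}{2080}$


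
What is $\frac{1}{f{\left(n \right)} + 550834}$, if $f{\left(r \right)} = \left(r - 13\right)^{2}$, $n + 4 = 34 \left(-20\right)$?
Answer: $\frac{1}{1036643} \approx 9.6465 \cdot 10^{-7}$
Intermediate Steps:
$n = -684$ ($n = -4 + 34 \left(-20\right) = -4 - 680 = -684$)
$f{\left(r \right)} = \left(-13 + r\right)^{2}$
$\frac{1}{f{\left(n \right)} + 550834} = \frac{1}{\left(-13 - 684\right)^{2} + 550834} = \frac{1}{\left(-697\right)^{2} + 550834} = \frac{1}{485809 + 550834} = \frac{1}{1036643}$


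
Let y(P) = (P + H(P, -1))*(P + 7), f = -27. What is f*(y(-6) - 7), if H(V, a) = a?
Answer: 378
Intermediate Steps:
y(P) = (-1 + P)*(7 + P) (y(P) = (P - 1)*(P + 7) = (-1 + P)*(7 + P))
f*(y(-6) - 7) = -27*((-7 + (-6)² + 6*(-6)) - 7) = -27*((-7 + 36 - 36) - 7) = -27*(-7 - 7) = -27*(-14) = 378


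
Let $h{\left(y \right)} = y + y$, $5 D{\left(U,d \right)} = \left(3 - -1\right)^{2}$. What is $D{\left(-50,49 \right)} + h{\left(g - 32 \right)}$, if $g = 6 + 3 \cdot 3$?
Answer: $- \frac{154}{5} \approx -30.8$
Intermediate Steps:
$D{\left(U,d \right)} = \frac{16}{5}$ ($D{\left(U,d \right)} = \frac{\left(3 - -1\right)^{2}}{5} = \frac{\left(3 + 1\right)^{2}}{5} = \frac{4^{2}}{5} = \frac{1}{5} \cdot 16 = \frac{16}{5}$)
$g = 15$ ($g = 6 + 9 = 15$)
$h{\left(y \right)} = 2 y$
$D{\left(-50,49 \right)} + h{\left(g - 32 \right)} = \frac{16}{5} + 2 \left(15 - 32\right) = \frac{16}{5} + 2 \left(-17\right) = \frac{16}{5} - 34 = - \frac{154}{5}$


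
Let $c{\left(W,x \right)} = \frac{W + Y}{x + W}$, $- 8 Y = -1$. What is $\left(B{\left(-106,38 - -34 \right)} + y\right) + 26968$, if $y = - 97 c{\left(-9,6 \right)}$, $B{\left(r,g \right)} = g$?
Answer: $\frac{642073}{24} \approx 26753.0$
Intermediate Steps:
$Y = \frac{1}{8}$ ($Y = \left(- \frac{1}{8}\right) \left(-1\right) = \frac{1}{8} \approx 0.125$)
$c{\left(W,x \right)} = \frac{\frac{1}{8} + W}{W + x}$ ($c{\left(W,x \right)} = \frac{W + \frac{1}{8}}{x + W} = \frac{\frac{1}{8} + W}{W + x}$)
$y = - \frac{6887}{24}$ ($y = - 97 \frac{\frac{1}{8} - 9}{-9 + 6} = - 97 \frac{1}{-3} \left(- \frac{71}{8}\right) = - 97 \left(\left(- \frac{1}{3}\right) \left(- \frac{71}{8}\right)\right) = \left(-97\right) \frac{71}{24} = - \frac{6887}{24} \approx -286.96$)
$\left(B{\left(-106,38 - -34 \right)} + y\right) + 26968 = \left(\left(38 - -34\right) - \frac{6887}{24}\right) + 26968 = \left(\left(38 + 34\right) - \frac{6887}{24}\right) + 26968 = \left(72 - \frac{6887}{24}\right) + 26968 = - \frac{5159}{24} + 26968 = \frac{642073}{24}$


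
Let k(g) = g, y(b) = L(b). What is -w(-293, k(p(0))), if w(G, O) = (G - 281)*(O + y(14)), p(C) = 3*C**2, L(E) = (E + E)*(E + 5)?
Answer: 305368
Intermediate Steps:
L(E) = 2*E*(5 + E) (L(E) = (2*E)*(5 + E) = 2*E*(5 + E))
y(b) = 2*b*(5 + b)
w(G, O) = (-281 + G)*(532 + O) (w(G, O) = (G - 281)*(O + 2*14*(5 + 14)) = (-281 + G)*(O + 2*14*19) = (-281 + G)*(O + 532) = (-281 + G)*(532 + O))
-w(-293, k(p(0))) = -(-149492 - 843*0**2 + 532*(-293) - 879*0**2) = -(-149492 - 843*0 - 155876 - 879*0) = -(-149492 - 281*0 - 155876 - 293*0) = -(-149492 + 0 - 155876 + 0) = -1*(-305368) = 305368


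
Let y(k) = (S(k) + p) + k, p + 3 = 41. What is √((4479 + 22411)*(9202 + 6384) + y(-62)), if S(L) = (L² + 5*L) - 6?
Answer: 2*√104777761 ≈ 20472.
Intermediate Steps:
S(L) = -6 + L² + 5*L
p = 38 (p = -3 + 41 = 38)
y(k) = 32 + k² + 6*k (y(k) = ((-6 + k² + 5*k) + 38) + k = (32 + k² + 5*k) + k = 32 + k² + 6*k)
√((4479 + 22411)*(9202 + 6384) + y(-62)) = √((4479 + 22411)*(9202 + 6384) + (32 + (-62)² + 6*(-62))) = √(26890*15586 + (32 + 3844 - 372)) = √(419107540 + 3504) = √419111044 = 2*√104777761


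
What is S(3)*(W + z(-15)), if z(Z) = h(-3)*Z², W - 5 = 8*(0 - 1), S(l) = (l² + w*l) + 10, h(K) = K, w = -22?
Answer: 31866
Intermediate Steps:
S(l) = 10 + l² - 22*l (S(l) = (l² - 22*l) + 10 = 10 + l² - 22*l)
W = -3 (W = 5 + 8*(0 - 1) = 5 + 8*(-1) = 5 - 8 = -3)
z(Z) = -3*Z²
S(3)*(W + z(-15)) = (10 + 3² - 22*3)*(-3 - 3*(-15)²) = (10 + 9 - 66)*(-3 - 3*225) = -47*(-3 - 675) = -47*(-678) = 31866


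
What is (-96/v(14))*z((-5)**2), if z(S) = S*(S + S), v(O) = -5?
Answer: 24000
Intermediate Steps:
z(S) = 2*S**2 (z(S) = S*(2*S) = 2*S**2)
(-96/v(14))*z((-5)**2) = (-96/(-5))*(2*((-5)**2)**2) = (-96*(-1/5))*(2*25**2) = 96*(2*625)/5 = (96/5)*1250 = 24000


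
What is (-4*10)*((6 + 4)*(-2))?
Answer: 800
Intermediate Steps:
(-4*10)*((6 + 4)*(-2)) = -400*(-2) = -40*(-20) = 800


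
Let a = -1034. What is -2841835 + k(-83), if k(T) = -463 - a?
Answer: -2841264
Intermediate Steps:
k(T) = 571 (k(T) = -463 - 1*(-1034) = -463 + 1034 = 571)
-2841835 + k(-83) = -2841835 + 571 = -2841264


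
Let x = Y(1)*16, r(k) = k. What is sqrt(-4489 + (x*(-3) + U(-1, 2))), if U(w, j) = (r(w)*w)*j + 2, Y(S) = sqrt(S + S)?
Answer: sqrt(-4485 - 48*sqrt(2)) ≈ 67.475*I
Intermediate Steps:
Y(S) = sqrt(2)*sqrt(S) (Y(S) = sqrt(2*S) = sqrt(2)*sqrt(S))
x = 16*sqrt(2) (x = (sqrt(2)*sqrt(1))*16 = (sqrt(2)*1)*16 = sqrt(2)*16 = 16*sqrt(2) ≈ 22.627)
U(w, j) = 2 + j*w**2 (U(w, j) = (w*w)*j + 2 = w**2*j + 2 = j*w**2 + 2 = 2 + j*w**2)
sqrt(-4489 + (x*(-3) + U(-1, 2))) = sqrt(-4489 + ((16*sqrt(2))*(-3) + (2 + 2*(-1)**2))) = sqrt(-4489 + (-48*sqrt(2) + (2 + 2*1))) = sqrt(-4489 + (-48*sqrt(2) + (2 + 2))) = sqrt(-4489 + (-48*sqrt(2) + 4)) = sqrt(-4489 + (4 - 48*sqrt(2))) = sqrt(-4485 - 48*sqrt(2))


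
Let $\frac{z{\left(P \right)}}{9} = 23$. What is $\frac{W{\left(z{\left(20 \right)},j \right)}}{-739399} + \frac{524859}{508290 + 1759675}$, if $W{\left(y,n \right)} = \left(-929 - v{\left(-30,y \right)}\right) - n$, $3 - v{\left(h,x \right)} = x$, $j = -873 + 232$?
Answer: $\frac{388270728801}{1676931053035} \approx 0.23154$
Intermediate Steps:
$z{\left(P \right)} = 207$ ($z{\left(P \right)} = 9 \cdot 23 = 207$)
$j = -641$
$v{\left(h,x \right)} = 3 - x$
$W{\left(y,n \right)} = -932 + y - n$ ($W{\left(y,n \right)} = \left(-929 - \left(3 - y\right)\right) - n = \left(-929 + \left(-3 + y\right)\right) - n = \left(-932 + y\right) - n = -932 + y - n$)
$\frac{W{\left(z{\left(20 \right)},j \right)}}{-739399} + \frac{524859}{508290 + 1759675} = \frac{-932 + 207 - -641}{-739399} + \frac{524859}{508290 + 1759675} = \left(-932 + 207 + 641\right) \left(- \frac{1}{739399}\right) + \frac{524859}{2267965} = \left(-84\right) \left(- \frac{1}{739399}\right) + 524859 \cdot \frac{1}{2267965} = \frac{84}{739399} + \frac{524859}{2267965} = \frac{388270728801}{1676931053035}$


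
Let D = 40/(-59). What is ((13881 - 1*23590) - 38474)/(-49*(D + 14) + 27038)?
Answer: -2842797/1556728 ≈ -1.8261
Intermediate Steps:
D = -40/59 (D = 40*(-1/59) = -40/59 ≈ -0.67797)
((13881 - 1*23590) - 38474)/(-49*(D + 14) + 27038) = ((13881 - 1*23590) - 38474)/(-49*(-40/59 + 14) + 27038) = ((13881 - 23590) - 38474)/(-49*786/59 + 27038) = (-9709 - 38474)/(-38514/59 + 27038) = -48183/1556728/59 = -48183*59/1556728 = -2842797/1556728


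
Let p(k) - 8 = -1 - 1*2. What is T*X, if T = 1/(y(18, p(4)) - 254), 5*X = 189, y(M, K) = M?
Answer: -189/1180 ≈ -0.16017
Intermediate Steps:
p(k) = 5 (p(k) = 8 + (-1 - 1*2) = 8 + (-1 - 2) = 8 - 3 = 5)
X = 189/5 (X = (1/5)*189 = 189/5 ≈ 37.800)
T = -1/236 (T = 1/(18 - 254) = 1/(-236) = -1/236 ≈ -0.0042373)
T*X = -1/236*189/5 = -189/1180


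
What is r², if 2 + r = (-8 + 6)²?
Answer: 4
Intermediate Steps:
r = 2 (r = -2 + (-8 + 6)² = -2 + (-2)² = -2 + 4 = 2)
r² = 2² = 4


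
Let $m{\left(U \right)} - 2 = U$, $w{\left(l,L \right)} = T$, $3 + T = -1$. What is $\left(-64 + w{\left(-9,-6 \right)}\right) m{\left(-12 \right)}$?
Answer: $680$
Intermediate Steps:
$T = -4$ ($T = -3 - 1 = -4$)
$w{\left(l,L \right)} = -4$
$m{\left(U \right)} = 2 + U$
$\left(-64 + w{\left(-9,-6 \right)}\right) m{\left(-12 \right)} = \left(-64 - 4\right) \left(2 - 12\right) = \left(-68\right) \left(-10\right) = 680$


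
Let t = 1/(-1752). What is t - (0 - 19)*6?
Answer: 199727/1752 ≈ 114.00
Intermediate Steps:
t = -1/1752 ≈ -0.00057078
t - (0 - 19)*6 = -1/1752 - (0 - 19)*6 = -1/1752 - (-19)*6 = -1/1752 - 1*(-114) = -1/1752 + 114 = 199727/1752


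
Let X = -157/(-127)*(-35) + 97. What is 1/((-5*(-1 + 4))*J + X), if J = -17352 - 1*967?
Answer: 127/34904519 ≈ 3.6385e-6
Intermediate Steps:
J = -18319 (J = -17352 - 967 = -18319)
X = 6824/127 (X = -157*(-1/127)*(-35) + 97 = (157/127)*(-35) + 97 = -5495/127 + 97 = 6824/127 ≈ 53.732)
1/((-5*(-1 + 4))*J + X) = 1/(-5*(-1 + 4)*(-18319) + 6824/127) = 1/(-5*3*(-18319) + 6824/127) = 1/(-15*(-18319) + 6824/127) = 1/(274785 + 6824/127) = 1/(34904519/127) = 127/34904519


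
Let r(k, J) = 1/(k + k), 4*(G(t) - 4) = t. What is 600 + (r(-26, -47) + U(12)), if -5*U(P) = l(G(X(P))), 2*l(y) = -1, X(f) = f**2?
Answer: 156021/260 ≈ 600.08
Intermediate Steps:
G(t) = 4 + t/4
l(y) = -1/2 (l(y) = (1/2)*(-1) = -1/2)
U(P) = 1/10 (U(P) = -1/5*(-1/2) = 1/10)
r(k, J) = 1/(2*k)
600 + (r(-26, -47) + U(12)) = 600 + ((1/2)/(-26) + 1/10) = 600 + ((1/2)*(-1/26) + 1/10) = 600 + (-1/52 + 1/10) = 600 + 21/260 = 156021/260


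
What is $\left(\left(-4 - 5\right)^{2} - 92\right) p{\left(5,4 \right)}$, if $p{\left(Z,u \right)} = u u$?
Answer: $-176$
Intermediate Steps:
$p{\left(Z,u \right)} = u^{2}$
$\left(\left(-4 - 5\right)^{2} - 92\right) p{\left(5,4 \right)} = \left(\left(-4 - 5\right)^{2} - 92\right) 4^{2} = \left(\left(-9\right)^{2} - 92\right) 16 = \left(81 - 92\right) 16 = \left(-11\right) 16 = -176$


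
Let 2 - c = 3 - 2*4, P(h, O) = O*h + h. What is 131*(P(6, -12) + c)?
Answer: -7729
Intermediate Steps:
P(h, O) = h + O*h
c = 7 (c = 2 - (3 - 2*4) = 2 - (3 - 8) = 2 - 1*(-5) = 2 + 5 = 7)
131*(P(6, -12) + c) = 131*(6*(1 - 12) + 7) = 131*(6*(-11) + 7) = 131*(-66 + 7) = 131*(-59) = -7729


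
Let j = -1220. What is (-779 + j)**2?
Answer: 3996001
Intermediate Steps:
(-779 + j)**2 = (-779 - 1220)**2 = (-1999)**2 = 3996001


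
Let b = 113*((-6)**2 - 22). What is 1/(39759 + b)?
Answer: 1/41341 ≈ 2.4189e-5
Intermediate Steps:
b = 1582 (b = 113*(36 - 22) = 113*14 = 1582)
1/(39759 + b) = 1/(39759 + 1582) = 1/41341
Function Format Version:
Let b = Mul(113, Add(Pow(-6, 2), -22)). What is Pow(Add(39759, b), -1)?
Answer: Rational(1, 41341) ≈ 2.4189e-5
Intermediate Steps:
b = 1582 (b = Mul(113, Add(36, -22)) = Mul(113, 14) = 1582)
Pow(Add(39759, b), -1) = Pow(Add(39759, 1582), -1) = Pow(41341, -1) = Rational(1, 41341)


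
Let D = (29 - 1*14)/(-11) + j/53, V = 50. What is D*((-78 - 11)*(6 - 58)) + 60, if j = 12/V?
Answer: -90801552/14575 ≈ -6230.0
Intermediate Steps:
j = 6/25 (j = 12/50 = 12*(1/50) = 6/25 ≈ 0.24000)
D = -19809/14575 (D = (29 - 1*14)/(-11) + (6/25)/53 = (29 - 14)*(-1/11) + (6/25)*(1/53) = 15*(-1/11) + 6/1325 = -15/11 + 6/1325 = -19809/14575 ≈ -1.3591)
D*((-78 - 11)*(6 - 58)) + 60 = -19809*(-78 - 11)*(6 - 58)/14575 + 60 = -(-1763001)*(-52)/14575 + 60 = -19809/14575*4628 + 60 = -91676052/14575 + 60 = -90801552/14575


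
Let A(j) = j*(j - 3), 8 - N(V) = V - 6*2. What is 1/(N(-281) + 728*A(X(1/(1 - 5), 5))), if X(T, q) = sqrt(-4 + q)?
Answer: -1/1155 ≈ -0.00086580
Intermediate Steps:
N(V) = 20 - V (N(V) = 8 - (V - 6*2) = 8 - (V - 12) = 8 - (-12 + V) = 8 + (12 - V) = 20 - V)
A(j) = j*(-3 + j)
1/(N(-281) + 728*A(X(1/(1 - 5), 5))) = 1/((20 - 1*(-281)) + 728*(sqrt(-4 + 5)*(-3 + sqrt(-4 + 5)))) = 1/((20 + 281) + 728*(sqrt(1)*(-3 + sqrt(1)))) = 1/(301 + 728*(1*(-3 + 1))) = 1/(301 + 728*(1*(-2))) = 1/(301 + 728*(-2)) = 1/(301 - 1456) = 1/(-1155) = -1/1155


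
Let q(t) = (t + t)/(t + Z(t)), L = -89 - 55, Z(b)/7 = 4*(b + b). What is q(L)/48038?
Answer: 1/1369083 ≈ 7.3042e-7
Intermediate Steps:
Z(b) = 56*b (Z(b) = 7*(4*(b + b)) = 7*(4*(2*b)) = 7*(8*b) = 56*b)
L = -144
q(t) = 2/57 (q(t) = (t + t)/(t + 56*t) = (2*t)/((57*t)) = (2*t)*(1/(57*t)) = 2/57)
q(L)/48038 = (2/57)/48038 = (2/57)*(1/48038) = 1/1369083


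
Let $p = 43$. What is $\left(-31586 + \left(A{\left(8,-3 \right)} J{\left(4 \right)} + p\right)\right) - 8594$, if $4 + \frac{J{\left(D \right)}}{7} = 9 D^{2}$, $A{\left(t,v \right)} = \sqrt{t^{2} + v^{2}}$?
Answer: $-40137 + 980 \sqrt{73} \approx -31764.0$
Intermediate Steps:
$J{\left(D \right)} = -28 + 63 D^{2}$ ($J{\left(D \right)} = -28 + 7 \cdot 9 D^{2} = -28 + 63 D^{2}$)
$\left(-31586 + \left(A{\left(8,-3 \right)} J{\left(4 \right)} + p\right)\right) - 8594 = \left(-31586 + \left(\sqrt{8^{2} + \left(-3\right)^{2}} \left(-28 + 63 \cdot 4^{2}\right) + 43\right)\right) - 8594 = \left(-31586 + \left(\sqrt{64 + 9} \left(-28 + 63 \cdot 16\right) + 43\right)\right) - 8594 = \left(-31586 + \left(\sqrt{73} \left(-28 + 1008\right) + 43\right)\right) - 8594 = \left(-31586 + \left(\sqrt{73} \cdot 980 + 43\right)\right) - 8594 = \left(-31586 + \left(980 \sqrt{73} + 43\right)\right) - 8594 = \left(-31586 + \left(43 + 980 \sqrt{73}\right)\right) - 8594 = \left(-31543 + 980 \sqrt{73}\right) - 8594 = -40137 + 980 \sqrt{73}$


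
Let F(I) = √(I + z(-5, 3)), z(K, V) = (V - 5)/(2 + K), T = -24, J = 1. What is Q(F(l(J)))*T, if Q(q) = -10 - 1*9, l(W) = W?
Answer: 456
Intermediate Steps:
z(K, V) = (-5 + V)/(2 + K)
F(I) = √(⅔ + I) (F(I) = √(I + (-5 + 3)/(2 - 5)) = √(I - 2/(-3)) = √(I - ⅓*(-2)) = √(I + ⅔) = √(⅔ + I))
Q(q) = -19 (Q(q) = -10 - 9 = -19)
Q(F(l(J)))*T = -19*(-24) = 456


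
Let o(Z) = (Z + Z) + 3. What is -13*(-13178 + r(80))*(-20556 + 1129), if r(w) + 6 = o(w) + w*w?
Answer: -1672140171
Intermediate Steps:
o(Z) = 3 + 2*Z (o(Z) = 2*Z + 3 = 3 + 2*Z)
r(w) = -3 + w² + 2*w (r(w) = -6 + ((3 + 2*w) + w*w) = -6 + ((3 + 2*w) + w²) = -6 + (3 + w² + 2*w) = -3 + w² + 2*w)
-13*(-13178 + r(80))*(-20556 + 1129) = -13*(-13178 + (-3 + 80² + 2*80))*(-20556 + 1129) = -13*(-13178 + (-3 + 6400 + 160))*(-19427) = -13*(-13178 + 6557)*(-19427) = -(-86073)*(-19427) = -13*128626167 = -1672140171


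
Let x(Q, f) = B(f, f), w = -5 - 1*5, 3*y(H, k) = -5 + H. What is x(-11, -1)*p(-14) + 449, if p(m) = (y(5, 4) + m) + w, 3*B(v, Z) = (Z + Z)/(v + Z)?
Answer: 441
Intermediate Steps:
B(v, Z) = 2*Z/(3*(Z + v)) (B(v, Z) = ((Z + Z)/(v + Z))/3 = ((2*Z)/(Z + v))/3 = (2*Z/(Z + v))/3 = 2*Z/(3*(Z + v)))
y(H, k) = -5/3 + H/3 (y(H, k) = (-5 + H)/3 = -5/3 + H/3)
w = -10 (w = -5 - 5 = -10)
p(m) = -10 + m (p(m) = ((-5/3 + (⅓)*5) + m) - 10 = ((-5/3 + 5/3) + m) - 10 = (0 + m) - 10 = m - 10 = -10 + m)
x(Q, f) = ⅓ (x(Q, f) = 2*f/(3*(f + f)) = 2*f/(3*((2*f))) = 2*f*(1/(2*f))/3 = ⅓)
x(-11, -1)*p(-14) + 449 = (-10 - 14)/3 + 449 = (⅓)*(-24) + 449 = -8 + 449 = 441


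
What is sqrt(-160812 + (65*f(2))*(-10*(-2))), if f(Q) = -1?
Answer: 8*I*sqrt(2533) ≈ 402.63*I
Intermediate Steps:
sqrt(-160812 + (65*f(2))*(-10*(-2))) = sqrt(-160812 + (65*(-1))*(-10*(-2))) = sqrt(-160812 - 65*20) = sqrt(-160812 - 1300) = sqrt(-162112) = 8*I*sqrt(2533)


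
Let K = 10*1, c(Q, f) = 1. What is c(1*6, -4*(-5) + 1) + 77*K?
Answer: 771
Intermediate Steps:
K = 10
c(1*6, -4*(-5) + 1) + 77*K = 1 + 77*10 = 1 + 770 = 771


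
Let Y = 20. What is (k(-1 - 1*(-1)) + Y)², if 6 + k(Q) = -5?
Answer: 81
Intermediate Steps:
k(Q) = -11 (k(Q) = -6 - 5 = -11)
(k(-1 - 1*(-1)) + Y)² = (-11 + 20)² = 9² = 81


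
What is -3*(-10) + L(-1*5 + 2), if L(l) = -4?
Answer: 26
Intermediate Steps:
-3*(-10) + L(-1*5 + 2) = -3*(-10) - 4 = 30 - 4 = 26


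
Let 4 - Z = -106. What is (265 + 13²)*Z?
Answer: 47740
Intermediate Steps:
Z = 110 (Z = 4 - 1*(-106) = 4 + 106 = 110)
(265 + 13²)*Z = (265 + 13²)*110 = (265 + 169)*110 = 434*110 = 47740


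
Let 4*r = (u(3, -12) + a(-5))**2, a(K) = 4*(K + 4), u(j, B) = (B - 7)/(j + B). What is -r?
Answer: -289/324 ≈ -0.89198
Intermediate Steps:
u(j, B) = (-7 + B)/(B + j)
a(K) = 16 + 4*K (a(K) = 4*(4 + K) = 16 + 4*K)
r = 289/324 (r = ((-7 - 12)/(-12 + 3) + (16 + 4*(-5)))**2/4 = (-19/(-9) + (16 - 20))**2/4 = (-1/9*(-19) - 4)**2/4 = (19/9 - 4)**2/4 = (-17/9)**2/4 = (1/4)*(289/81) = 289/324 ≈ 0.89198)
-r = -1*289/324 = -289/324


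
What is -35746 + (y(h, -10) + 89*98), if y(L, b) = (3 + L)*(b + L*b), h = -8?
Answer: -27374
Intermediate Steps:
-35746 + (y(h, -10) + 89*98) = -35746 + (-10*(3 + (-8)**2 + 4*(-8)) + 89*98) = -35746 + (-10*(3 + 64 - 32) + 8722) = -35746 + (-10*35 + 8722) = -35746 + (-350 + 8722) = -35746 + 8372 = -27374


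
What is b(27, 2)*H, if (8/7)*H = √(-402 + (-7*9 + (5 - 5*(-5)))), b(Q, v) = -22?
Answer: -77*I*√435/4 ≈ -401.49*I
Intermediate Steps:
H = 7*I*√435/8 (H = 7*√(-402 + (-7*9 + (5 - 5*(-5))))/8 = 7*√(-402 + (-63 + (5 + 25)))/8 = 7*√(-402 + (-63 + 30))/8 = 7*√(-402 - 33)/8 = 7*√(-435)/8 = 7*(I*√435)/8 = 7*I*√435/8 ≈ 18.25*I)
b(27, 2)*H = -77*I*√435/4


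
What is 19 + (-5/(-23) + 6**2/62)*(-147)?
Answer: -70096/713 ≈ -98.311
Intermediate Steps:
19 + (-5/(-23) + 6**2/62)*(-147) = 19 + (-5*(-1/23) + 36*(1/62))*(-147) = 19 + (5/23 + 18/31)*(-147) = 19 + (569/713)*(-147) = 19 - 83643/713 = -70096/713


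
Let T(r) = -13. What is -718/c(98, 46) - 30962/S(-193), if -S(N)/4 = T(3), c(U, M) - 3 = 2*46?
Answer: -1489363/2470 ≈ -602.98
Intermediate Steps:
c(U, M) = 95 (c(U, M) = 3 + 2*46 = 3 + 92 = 95)
S(N) = 52 (S(N) = -4*(-13) = 52)
-718/c(98, 46) - 30962/S(-193) = -718/95 - 30962/52 = -718*1/95 - 30962*1/52 = -718/95 - 15481/26 = -1489363/2470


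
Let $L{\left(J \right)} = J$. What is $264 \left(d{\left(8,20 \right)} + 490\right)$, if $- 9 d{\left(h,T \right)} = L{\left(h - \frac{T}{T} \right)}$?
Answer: $\frac{387464}{3} \approx 1.2915 \cdot 10^{5}$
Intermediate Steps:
$d{\left(h,T \right)} = \frac{1}{9} - \frac{h}{9}$ ($d{\left(h,T \right)} = - \frac{h - \frac{T}{T}}{9} = - \frac{h - 1}{9} = - \frac{-1 + h}{9} = \frac{1}{9} - \frac{h}{9}$)
$264 \left(d{\left(8,20 \right)} + 490\right) = 264 \left(\left(\frac{1}{9} - \frac{8}{9}\right) + 490\right) = 264 \left(- \frac{7}{9} + 490\right) = 264 \cdot \frac{4403}{9} = \frac{387464}{3}$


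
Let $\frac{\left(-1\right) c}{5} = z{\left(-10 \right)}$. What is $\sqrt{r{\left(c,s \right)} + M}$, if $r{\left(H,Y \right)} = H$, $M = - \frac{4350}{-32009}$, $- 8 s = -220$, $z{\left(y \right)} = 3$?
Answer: $\frac{3 i \sqrt{1692155785}}{32009} \approx 3.8554 i$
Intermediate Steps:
$s = \frac{55}{2}$ ($s = \left(- \frac{1}{8}\right) \left(-220\right) = \frac{55}{2} \approx 27.5$)
$c = -15$ ($c = \left(-5\right) 3 = -15$)
$M = \frac{4350}{32009}$ ($M = \left(-4350\right) \left(- \frac{1}{32009}\right) = \frac{4350}{32009} \approx 0.1359$)
$\sqrt{r{\left(c,s \right)} + M} = \sqrt{-15 + \frac{4350}{32009}} = \sqrt{- \frac{475785}{32009}} = \frac{3 i \sqrt{1692155785}}{32009}$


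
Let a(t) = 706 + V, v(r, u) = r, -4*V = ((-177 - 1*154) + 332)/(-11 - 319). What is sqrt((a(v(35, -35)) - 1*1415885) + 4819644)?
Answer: sqrt(1482984954330)/660 ≈ 1845.1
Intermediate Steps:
V = 1/1320 (V = -((-177 - 1*154) + 332)/(4*(-11 - 319)) = -((-177 - 154) + 332)/(4*(-330)) = -(-331 + 332)*(-1)/(4*330) = -(-1)/(4*330) = -1/4*(-1/330) = 1/1320 ≈ 0.00075758)
a(t) = 931921/1320 (a(t) = 706 + 1/1320 = 931921/1320)
sqrt((a(v(35, -35)) - 1*1415885) + 4819644) = sqrt((931921/1320 - 1*1415885) + 4819644) = sqrt((931921/1320 - 1415885) + 4819644) = sqrt(-1868036279/1320 + 4819644) = sqrt(4493893801/1320) = sqrt(1482984954330)/660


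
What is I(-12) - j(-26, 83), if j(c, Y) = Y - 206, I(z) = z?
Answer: 111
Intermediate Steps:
j(c, Y) = -206 + Y
I(-12) - j(-26, 83) = -12 - (-206 + 83) = -12 - 1*(-123) = -12 + 123 = 111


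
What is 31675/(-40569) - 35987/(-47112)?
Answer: -10771999/637095576 ≈ -0.016908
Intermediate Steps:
31675/(-40569) - 35987/(-47112) = 31675*(-1/40569) - 35987*(-1/47112) = -31675/40569 + 35987/47112 = -10771999/637095576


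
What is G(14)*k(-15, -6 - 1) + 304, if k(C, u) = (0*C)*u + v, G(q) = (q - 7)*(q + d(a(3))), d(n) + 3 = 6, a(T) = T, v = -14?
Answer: -1362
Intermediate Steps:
d(n) = 3 (d(n) = -3 + 6 = 3)
G(q) = (-7 + q)*(3 + q) (G(q) = (q - 7)*(q + 3) = (-7 + q)*(3 + q))
k(C, u) = -14 (k(C, u) = (0*C)*u - 14 = 0*u - 14 = 0 - 14 = -14)
G(14)*k(-15, -6 - 1) + 304 = (-21 + 14² - 4*14)*(-14) + 304 = (-21 + 196 - 56)*(-14) + 304 = 119*(-14) + 304 = -1666 + 304 = -1362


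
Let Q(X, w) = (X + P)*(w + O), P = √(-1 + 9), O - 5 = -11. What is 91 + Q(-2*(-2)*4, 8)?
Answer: 123 + 4*√2 ≈ 128.66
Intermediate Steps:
O = -6 (O = 5 - 11 = -6)
P = 2*√2 (P = √8 = 2*√2 ≈ 2.8284)
Q(X, w) = (-6 + w)*(X + 2*√2) (Q(X, w) = (X + 2*√2)*(w - 6) = (X + 2*√2)*(-6 + w) = (-6 + w)*(X + 2*√2))
91 + Q(-2*(-2)*4, 8) = 91 + (-12*√2 - 6*(-2*(-2))*4 + (-2*(-2)*4)*8 + 2*8*√2) = 91 + (-12*√2 - 24*4 + (4*4)*8 + 16*√2) = 91 + (-12*√2 - 6*16 + 16*8 + 16*√2) = 91 + (-12*√2 - 96 + 128 + 16*√2) = 91 + (32 + 4*√2) = 123 + 4*√2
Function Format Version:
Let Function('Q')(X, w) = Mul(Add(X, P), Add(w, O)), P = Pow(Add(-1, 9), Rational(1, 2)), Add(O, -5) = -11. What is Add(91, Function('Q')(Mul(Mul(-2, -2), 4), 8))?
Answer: Add(123, Mul(4, Pow(2, Rational(1, 2)))) ≈ 128.66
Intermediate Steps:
O = -6 (O = Add(5, -11) = -6)
P = Mul(2, Pow(2, Rational(1, 2))) (P = Pow(8, Rational(1, 2)) = Mul(2, Pow(2, Rational(1, 2))) ≈ 2.8284)
Function('Q')(X, w) = Mul(Add(-6, w), Add(X, Mul(2, Pow(2, Rational(1, 2))))) (Function('Q')(X, w) = Mul(Add(X, Mul(2, Pow(2, Rational(1, 2)))), Add(w, -6)) = Mul(Add(X, Mul(2, Pow(2, Rational(1, 2)))), Add(-6, w)) = Mul(Add(-6, w), Add(X, Mul(2, Pow(2, Rational(1, 2))))))
Add(91, Function('Q')(Mul(Mul(-2, -2), 4), 8)) = Add(91, Add(Mul(-12, Pow(2, Rational(1, 2))), Mul(-6, Mul(Mul(-2, -2), 4)), Mul(Mul(Mul(-2, -2), 4), 8), Mul(2, 8, Pow(2, Rational(1, 2))))) = Add(91, Add(Mul(-12, Pow(2, Rational(1, 2))), Mul(-6, Mul(4, 4)), Mul(Mul(4, 4), 8), Mul(16, Pow(2, Rational(1, 2))))) = Add(91, Add(Mul(-12, Pow(2, Rational(1, 2))), Mul(-6, 16), Mul(16, 8), Mul(16, Pow(2, Rational(1, 2))))) = Add(91, Add(Mul(-12, Pow(2, Rational(1, 2))), -96, 128, Mul(16, Pow(2, Rational(1, 2))))) = Add(91, Add(32, Mul(4, Pow(2, Rational(1, 2))))) = Add(123, Mul(4, Pow(2, Rational(1, 2))))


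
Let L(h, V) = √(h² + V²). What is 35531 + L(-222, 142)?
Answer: 35531 + 2*√17362 ≈ 35795.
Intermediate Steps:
L(h, V) = √(V² + h²)
35531 + L(-222, 142) = 35531 + √(142² + (-222)²) = 35531 + √(20164 + 49284) = 35531 + √69448 = 35531 + 2*√17362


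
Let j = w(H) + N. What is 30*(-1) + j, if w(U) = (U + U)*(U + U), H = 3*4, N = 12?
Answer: 558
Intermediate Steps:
H = 12
w(U) = 4*U² (w(U) = (2*U)*(2*U) = 4*U²)
j = 588 (j = 4*12² + 12 = 4*144 + 12 = 576 + 12 = 588)
30*(-1) + j = 30*(-1) + 588 = -30 + 588 = 558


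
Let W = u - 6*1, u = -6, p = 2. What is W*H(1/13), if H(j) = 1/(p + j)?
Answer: -52/9 ≈ -5.7778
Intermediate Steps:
H(j) = 1/(2 + j)
W = -12 (W = -6 - 6*1 = -6 - 6 = -12)
W*H(1/13) = -12/(2 + 1/13) = -12/27/13 = -12*13/27 = -52/9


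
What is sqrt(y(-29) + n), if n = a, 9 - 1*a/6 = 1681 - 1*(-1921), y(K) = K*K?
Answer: I*sqrt(20717) ≈ 143.93*I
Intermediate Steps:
y(K) = K**2
a = -21558 (a = 54 - 6*(1681 - 1*(-1921)) = 54 - 6*(1681 + 1921) = 54 - 6*3602 = 54 - 21612 = -21558)
n = -21558
sqrt(y(-29) + n) = sqrt((-29)**2 - 21558) = sqrt(841 - 21558) = sqrt(-20717) = I*sqrt(20717)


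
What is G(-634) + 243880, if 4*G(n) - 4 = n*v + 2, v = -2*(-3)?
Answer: 485861/2 ≈ 2.4293e+5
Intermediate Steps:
v = 6
G(n) = 3/2 + 3*n/2 (G(n) = 1 + (n*6 + 2)/4 = 1 + (6*n + 2)/4 = 1 + (2 + 6*n)/4 = 1 + (1/2 + 3*n/2) = 3/2 + 3*n/2)
G(-634) + 243880 = (3/2 + (3/2)*(-634)) + 243880 = (3/2 - 951) + 243880 = -1899/2 + 243880 = 485861/2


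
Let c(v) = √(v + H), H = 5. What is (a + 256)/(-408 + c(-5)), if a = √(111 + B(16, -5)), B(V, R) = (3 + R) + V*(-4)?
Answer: -32/51 - √5/136 ≈ -0.64389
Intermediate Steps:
B(V, R) = 3 + R - 4*V (B(V, R) = (3 + R) - 4*V = 3 + R - 4*V)
a = 3*√5 (a = √(111 + (3 - 5 - 4*16)) = √(111 + (3 - 5 - 64)) = √(111 - 66) = √45 = 3*√5 ≈ 6.7082)
c(v) = √(5 + v) (c(v) = √(v + 5) = √(5 + v))
(a + 256)/(-408 + c(-5)) = (3*√5 + 256)/(-408 + √(5 - 5)) = (256 + 3*√5)/(-408 + √0) = (256 + 3*√5)/(-408 + 0) = (256 + 3*√5)/(-408) = (256 + 3*√5)*(-1/408) = -32/51 - √5/136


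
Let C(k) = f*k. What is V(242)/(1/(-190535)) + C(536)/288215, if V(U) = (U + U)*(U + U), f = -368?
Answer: -12864178787573648/288215 ≈ -4.4634e+10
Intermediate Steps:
C(k) = -368*k
V(U) = 4*U**2 (V(U) = (2*U)*(2*U) = 4*U**2)
V(242)/(1/(-190535)) + C(536)/288215 = (4*242**2)/(1/(-190535)) - 368*536/288215 = (4*58564)/(-1/190535) - 197248*1/288215 = 234256*(-190535) - 197248/288215 = -44633966960 - 197248/288215 = -12864178787573648/288215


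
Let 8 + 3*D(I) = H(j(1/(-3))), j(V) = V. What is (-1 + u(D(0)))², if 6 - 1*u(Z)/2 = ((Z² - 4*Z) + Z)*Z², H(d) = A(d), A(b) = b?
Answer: 2411277903241/43046721 ≈ 56015.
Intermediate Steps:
H(d) = d
D(I) = -25/9 (D(I) = -8/3 + (⅓)/(-3) = -8/3 + (⅓)*(-⅓) = -8/3 - ⅑ = -25/9)
u(Z) = 12 - 2*Z²*(Z² - 3*Z) (u(Z) = 12 - 2*((Z² - 4*Z) + Z)*Z² = 12 - 2*(Z² - 3*Z)*Z² = 12 - 2*Z²*(Z² - 3*Z))
(-1 + u(D(0)))² = (-1 + (12 - 2*(-25/9)⁴ + 6*(-25/9)³))² = (-1 + (12 - 2*390625/6561 + 6*(-15625/729)))² = (-1 + (12 - 781250/6561 - 31250/243))² = (-1 - 1546268/6561)² = (-1552829/6561)² = 2411277903241/43046721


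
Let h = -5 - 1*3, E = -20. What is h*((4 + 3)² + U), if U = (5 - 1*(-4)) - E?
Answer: -624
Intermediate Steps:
h = -8 (h = -5 - 3 = -8)
U = 29 (U = (5 - 1*(-4)) - 1*(-20) = (5 + 4) + 20 = 9 + 20 = 29)
h*((4 + 3)² + U) = -8*((4 + 3)² + 29) = -8*(7² + 29) = -8*(49 + 29) = -8*78 = -624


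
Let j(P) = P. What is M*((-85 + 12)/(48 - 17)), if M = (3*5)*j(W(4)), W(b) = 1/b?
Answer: -1095/124 ≈ -8.8306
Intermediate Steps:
M = 15/4 (M = (3*5)/4 = 15*(¼) = 15/4 ≈ 3.7500)
M*((-85 + 12)/(48 - 17)) = 15*((-85 + 12)/(48 - 17))/4 = 15*(-73/31)/4 = 15*(-73*1/31)/4 = (15/4)*(-73/31) = -1095/124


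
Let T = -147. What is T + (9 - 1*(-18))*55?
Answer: 1338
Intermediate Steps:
T + (9 - 1*(-18))*55 = -147 + (9 - 1*(-18))*55 = -147 + (9 + 18)*55 = -147 + 27*55 = -147 + 1485 = 1338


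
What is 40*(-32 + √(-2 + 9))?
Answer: -1280 + 40*√7 ≈ -1174.2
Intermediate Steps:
40*(-32 + √(-2 + 9)) = 40*(-32 + √7) = -1280 + 40*√7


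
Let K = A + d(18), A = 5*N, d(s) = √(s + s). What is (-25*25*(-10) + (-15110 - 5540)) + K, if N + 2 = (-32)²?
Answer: -9284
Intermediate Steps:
N = 1022 (N = -2 + (-32)² = -2 + 1024 = 1022)
d(s) = √2*√s (d(s) = √(2*s) = √2*√s)
A = 5110 (A = 5*1022 = 5110)
K = 5116 (K = 5110 + √2*√18 = 5110 + √2*(3*√2) = 5110 + 6 = 5116)
(-25*25*(-10) + (-15110 - 5540)) + K = (-25*25*(-10) + (-15110 - 5540)) + 5116 = (-625*(-10) - 20650) + 5116 = (6250 - 20650) + 5116 = -14400 + 5116 = -9284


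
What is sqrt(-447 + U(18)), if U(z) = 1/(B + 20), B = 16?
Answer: I*sqrt(16091)/6 ≈ 21.142*I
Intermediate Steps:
U(z) = 1/36 (U(z) = 1/(16 + 20) = 1/36)
sqrt(-447 + U(18)) = sqrt(-447 + 1/36) = sqrt(-16091/36) = I*sqrt(16091)/6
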